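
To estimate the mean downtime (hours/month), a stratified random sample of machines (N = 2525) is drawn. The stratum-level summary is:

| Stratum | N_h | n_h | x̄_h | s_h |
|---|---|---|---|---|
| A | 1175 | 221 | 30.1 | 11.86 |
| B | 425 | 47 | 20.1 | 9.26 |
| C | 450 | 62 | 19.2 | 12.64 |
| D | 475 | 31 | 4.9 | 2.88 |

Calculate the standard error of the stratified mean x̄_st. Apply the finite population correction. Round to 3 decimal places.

V̂(x̄_st) = Σ W_h² (1 − n_h/N_h) s_h²/n_h, with W_h = N_h/N and N = 2525:
  stratum A: (1175/2525)²·(1 − 221/1175)·11.86²/221 = 0.111903
  stratum B: (425/2525)²·(1 − 47/425)·9.26²/47 = 0.0459708
  stratum C: (450/2525)²·(1 − 62/450)·12.64²/62 = 0.0705706
  stratum D: (475/2525)²·(1 − 31/475)·2.88²/31 = 0.00885069
V̂(x̄_st) = 0.237295
SE(x̄_st) = √0.237295 = 0.487129

SE(x̄_st) ≈ 0.487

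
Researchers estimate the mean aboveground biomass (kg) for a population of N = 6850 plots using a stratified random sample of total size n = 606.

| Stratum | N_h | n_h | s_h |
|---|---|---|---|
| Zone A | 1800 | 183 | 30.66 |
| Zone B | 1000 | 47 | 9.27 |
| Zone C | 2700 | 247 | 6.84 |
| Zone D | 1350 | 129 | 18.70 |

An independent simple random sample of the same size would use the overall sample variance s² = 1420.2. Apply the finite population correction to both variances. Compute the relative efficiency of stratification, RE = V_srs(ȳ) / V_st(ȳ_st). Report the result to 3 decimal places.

RE ≈ 4.472

V̂(ȳ_st) = Σ W_h² (1 − n_h/N_h) s_h²/n_h, with W_h = N_h/N and N = 6850:
  stratum Zone A: (1800/6850)²·(1 − 183/1800)·30.66²/183 = 0.318636
  stratum Zone B: (1000/6850)²·(1 − 47/1000)·9.27²/47 = 0.0371341
  stratum Zone C: (2700/6850)²·(1 − 247/2700)·6.84²/247 = 0.0267359
  stratum Zone D: (1350/6850)²·(1 − 129/1350)·18.70²/129 = 0.0952274
V_st = 0.477733
V_srs = (1 − 606/6850)·1420.2/606 = 2.13624
Relative efficiency = V_srs / V_st = 2.13624/0.477733 = 4.4716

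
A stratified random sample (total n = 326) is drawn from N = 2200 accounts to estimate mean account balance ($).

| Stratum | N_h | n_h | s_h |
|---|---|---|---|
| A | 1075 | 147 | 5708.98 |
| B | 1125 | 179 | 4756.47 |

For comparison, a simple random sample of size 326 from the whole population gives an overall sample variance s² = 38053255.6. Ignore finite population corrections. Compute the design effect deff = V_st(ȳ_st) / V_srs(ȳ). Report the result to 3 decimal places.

deff ≈ 0.737

V̂(ȳ_st) = Σ W_h² s_h²/n_h, with W_h = N_h/N and N = 2200:
  stratum A: (1075/2200)²·5708.98²/147 = 52938.5
  stratum B: (1125/2200)²·4756.47²/179 = 33050.4
V_st = 85988.8
V_srs = s²/n = 38053255.6/326 = 116728
deff = V_st / V_srs = 85988.8/116728 = 0.7367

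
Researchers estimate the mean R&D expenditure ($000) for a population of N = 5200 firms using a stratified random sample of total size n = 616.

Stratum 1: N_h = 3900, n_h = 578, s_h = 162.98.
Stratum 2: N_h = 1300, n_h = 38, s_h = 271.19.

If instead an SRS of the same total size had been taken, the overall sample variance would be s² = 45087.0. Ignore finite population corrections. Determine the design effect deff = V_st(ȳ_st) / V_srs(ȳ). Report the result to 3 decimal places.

V̂(ȳ_st) = Σ W_h² s_h²/n_h, with W_h = N_h/N and N = 5200:
  stratum 1: (3900/5200)²·162.98²/578 = 25.8502
  stratum 2: (1300/5200)²·271.19²/38 = 120.961
V_st = 146.811
V_srs = s²/n = 45087.0/616 = 73.1932
deff = V_st / V_srs = 146.811/73.1932 = 2.0058

deff ≈ 2.006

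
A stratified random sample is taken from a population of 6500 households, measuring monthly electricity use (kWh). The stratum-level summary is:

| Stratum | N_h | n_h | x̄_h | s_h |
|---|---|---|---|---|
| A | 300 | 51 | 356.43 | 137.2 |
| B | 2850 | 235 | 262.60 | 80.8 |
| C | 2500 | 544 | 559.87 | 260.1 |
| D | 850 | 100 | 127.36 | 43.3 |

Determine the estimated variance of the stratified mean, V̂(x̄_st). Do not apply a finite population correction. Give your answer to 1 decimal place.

V̂(x̄_st) ≈ 24.8

V̂(x̄_st) = Σ W_h² s_h²/n_h, with W_h = N_h/N and N = 6500:
  stratum A: (300/6500)²·137.2²/51 = 0.786238
  stratum B: (2850/6500)²·80.8²/235 = 5.34094
  stratum C: (2500/6500)²·260.1²/544 = 18.3965
  stratum D: (850/6500)²·43.3²/100 = 0.320617
V̂(x̄_st) = 24.8443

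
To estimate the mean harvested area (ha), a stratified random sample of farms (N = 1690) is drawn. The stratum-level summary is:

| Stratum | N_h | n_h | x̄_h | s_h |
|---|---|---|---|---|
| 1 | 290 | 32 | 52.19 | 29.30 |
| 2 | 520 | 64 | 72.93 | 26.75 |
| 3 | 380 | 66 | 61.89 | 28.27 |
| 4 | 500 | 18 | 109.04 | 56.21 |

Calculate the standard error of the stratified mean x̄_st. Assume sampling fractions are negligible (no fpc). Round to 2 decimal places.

V̂(x̄_st) = Σ W_h² s_h²/n_h, with W_h = N_h/N and N = 1690:
  stratum 1: (290/1690)²·29.30²/32 = 0.789965
  stratum 2: (520/1690)²·26.75²/64 = 1.05852
  stratum 3: (380/1690)²·28.27²/66 = 0.612211
  stratum 4: (500/1690)²·56.21²/18 = 15.3646
V̂(x̄_st) = 17.8253
SE(x̄_st) = √17.8253 = 4.222

SE(x̄_st) ≈ 4.22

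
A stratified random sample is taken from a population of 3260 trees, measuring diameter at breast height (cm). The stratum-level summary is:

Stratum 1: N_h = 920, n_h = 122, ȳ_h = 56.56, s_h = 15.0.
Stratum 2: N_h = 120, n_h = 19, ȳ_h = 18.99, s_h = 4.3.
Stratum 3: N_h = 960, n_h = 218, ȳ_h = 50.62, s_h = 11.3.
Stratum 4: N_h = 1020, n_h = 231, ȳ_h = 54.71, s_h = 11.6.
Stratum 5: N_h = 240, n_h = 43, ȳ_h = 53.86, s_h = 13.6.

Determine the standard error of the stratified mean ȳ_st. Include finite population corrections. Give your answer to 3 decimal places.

V̂(ȳ_st) = Σ W_h² (1 − n_h/N_h) s_h²/n_h, with W_h = N_h/N and N = 3260:
  stratum 1: (920/3260)²·(1 − 122/920)·15.0²/122 = 0.127403
  stratum 2: (120/3260)²·(1 − 19/120)·4.3²/19 = 0.00110982
  stratum 3: (960/3260)²·(1 − 218/960)·11.3²/218 = 0.0392591
  stratum 4: (1020/3260)²·(1 − 231/1020)·11.6²/231 = 0.0441109
  stratum 5: (240/3260)²·(1 − 43/240)·13.6²/43 = 0.019136
V̂(ȳ_st) = 0.231018
SE(ȳ_st) = √0.231018 = 0.480644

SE(ȳ_st) ≈ 0.481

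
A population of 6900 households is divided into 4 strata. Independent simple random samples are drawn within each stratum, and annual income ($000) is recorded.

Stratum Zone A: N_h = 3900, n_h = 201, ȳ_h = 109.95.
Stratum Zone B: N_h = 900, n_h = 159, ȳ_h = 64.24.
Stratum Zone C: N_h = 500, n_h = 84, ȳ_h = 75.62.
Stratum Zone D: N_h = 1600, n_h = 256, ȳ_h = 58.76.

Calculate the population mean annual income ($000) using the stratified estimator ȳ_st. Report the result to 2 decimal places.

N = Σ N_h = 6900. Stratum weights W_h = N_h/N.
ȳ_st = (3900·109.95 + 900·64.24 + 500·75.62 + 1600·58.76) / 6900 = 89.6300

ȳ_st ≈ 89.63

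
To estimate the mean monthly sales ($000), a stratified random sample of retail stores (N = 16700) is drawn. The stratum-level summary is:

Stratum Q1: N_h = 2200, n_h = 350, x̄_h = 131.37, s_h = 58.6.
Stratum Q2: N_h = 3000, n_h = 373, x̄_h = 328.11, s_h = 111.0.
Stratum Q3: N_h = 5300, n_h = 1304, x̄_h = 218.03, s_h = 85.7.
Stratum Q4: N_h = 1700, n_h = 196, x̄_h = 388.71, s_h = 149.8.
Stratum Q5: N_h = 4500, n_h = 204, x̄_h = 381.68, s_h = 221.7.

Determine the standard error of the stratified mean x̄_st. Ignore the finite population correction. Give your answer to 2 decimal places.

SE(x̄_st) ≈ 4.53

V̂(x̄_st) = Σ W_h² s_h²/n_h, with W_h = N_h/N and N = 16700:
  stratum Q1: (2200/16700)²·58.6²/350 = 0.170271
  stratum Q2: (3000/16700)²·111.0²/373 = 1.06597
  stratum Q3: (5300/16700)²·85.7²/1304 = 0.567287
  stratum Q4: (1700/16700)²·149.8²/196 = 1.1864
  stratum Q5: (4500/16700)²·221.7²/204 = 17.4942
V̂(x̄_st) = 20.4841
SE(x̄_st) = √20.4841 = 4.52594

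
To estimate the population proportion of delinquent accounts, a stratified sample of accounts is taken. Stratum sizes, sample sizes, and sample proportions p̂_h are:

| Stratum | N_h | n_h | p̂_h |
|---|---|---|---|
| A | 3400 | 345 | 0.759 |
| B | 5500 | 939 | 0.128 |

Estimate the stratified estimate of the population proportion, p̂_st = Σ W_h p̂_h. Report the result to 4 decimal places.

p̂_st ≈ 0.3691

N = 8900; stratum weights W_h = N_h/N.
p̂_st = Σ W_h p̂_h = (3400·0.759 + 5500·0.128)/8900 = 0.36906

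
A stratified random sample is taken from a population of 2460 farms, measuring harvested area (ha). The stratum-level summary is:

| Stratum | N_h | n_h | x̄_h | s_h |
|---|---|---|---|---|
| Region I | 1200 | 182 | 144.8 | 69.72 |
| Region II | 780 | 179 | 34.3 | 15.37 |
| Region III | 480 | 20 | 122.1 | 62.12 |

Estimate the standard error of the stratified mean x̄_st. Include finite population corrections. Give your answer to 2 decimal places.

SE(x̄_st) ≈ 3.54

V̂(x̄_st) = Σ W_h² (1 − n_h/N_h) s_h²/n_h, with W_h = N_h/N and N = 2460:
  stratum Region I: (1200/2460)²·(1 − 182/1200)·69.72²/182 = 5.39141
  stratum Region II: (780/2460)²·(1 − 179/780)·15.37²/179 = 0.102234
  stratum Region III: (480/2460)²·(1 − 20/480)·62.12²/20 = 7.03982
V̂(x̄_st) = 12.5335
SE(x̄_st) = √12.5335 = 3.54026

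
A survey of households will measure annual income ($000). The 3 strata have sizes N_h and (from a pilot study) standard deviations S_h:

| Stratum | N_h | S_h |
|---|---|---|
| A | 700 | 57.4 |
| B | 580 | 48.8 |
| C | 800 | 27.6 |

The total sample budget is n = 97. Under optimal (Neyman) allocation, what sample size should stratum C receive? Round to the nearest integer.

Neyman allocation: n_h = n · N_h S_h / Σ N_i S_i, with n = 97.
  stratum A: N_h·S_h = 700·57.4 = 40180.00
  stratum B: N_h·S_h = 580·48.8 = 28304.00
  stratum C: N_h·S_h = 800·27.6 = 22080.00
Σ N_h S_h = 90564.00
n for stratum C = 97·22080.00/90564.00 = 23.649 → 24

24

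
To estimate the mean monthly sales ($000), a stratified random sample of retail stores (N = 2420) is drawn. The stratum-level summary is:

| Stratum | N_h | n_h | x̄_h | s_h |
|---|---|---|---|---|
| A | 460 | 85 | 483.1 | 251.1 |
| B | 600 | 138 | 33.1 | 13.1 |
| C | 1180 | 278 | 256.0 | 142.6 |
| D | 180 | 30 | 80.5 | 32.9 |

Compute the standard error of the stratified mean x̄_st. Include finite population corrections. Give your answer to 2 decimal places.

SE(x̄_st) ≈ 5.95

V̂(x̄_st) = Σ W_h² (1 − n_h/N_h) s_h²/n_h, with W_h = N_h/N and N = 2420:
  stratum A: (460/2420)²·(1 − 85/460)·251.1²/85 = 21.8491
  stratum B: (600/2420)²·(1 − 138/600)·13.1²/138 = 0.0588608
  stratum C: (1180/2420)²·(1 − 278/1180)·142.6²/278 = 13.2939
  stratum D: (180/2420)²·(1 − 30/180)·32.9²/30 = 0.166343
V̂(x̄_st) = 35.3682
SE(x̄_st) = √35.3682 = 5.94711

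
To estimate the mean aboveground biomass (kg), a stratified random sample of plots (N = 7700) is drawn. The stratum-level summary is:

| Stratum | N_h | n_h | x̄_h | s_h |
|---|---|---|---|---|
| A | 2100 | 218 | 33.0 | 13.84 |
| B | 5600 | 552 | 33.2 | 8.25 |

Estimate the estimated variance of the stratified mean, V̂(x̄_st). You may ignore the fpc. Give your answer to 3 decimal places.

V̂(x̄_st) ≈ 0.131

V̂(x̄_st) = Σ W_h² s_h²/n_h, with W_h = N_h/N and N = 7700:
  stratum A: (2100/7700)²·13.84²/218 = 0.0653541
  stratum B: (5600/7700)²·8.25²/552 = 0.0652174
V̂(x̄_st) = 0.130571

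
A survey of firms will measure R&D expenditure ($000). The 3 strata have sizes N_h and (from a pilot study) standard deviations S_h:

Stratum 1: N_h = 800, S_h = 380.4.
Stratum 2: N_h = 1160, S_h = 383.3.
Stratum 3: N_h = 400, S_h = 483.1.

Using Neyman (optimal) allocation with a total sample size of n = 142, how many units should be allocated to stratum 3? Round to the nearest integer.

29

Neyman allocation: n_h = n · N_h S_h / Σ N_i S_i, with n = 142.
  stratum 1: N_h·S_h = 800·380.4 = 304320.00
  stratum 2: N_h·S_h = 1160·383.3 = 444628.00
  stratum 3: N_h·S_h = 400·483.1 = 193240.00
Σ N_h S_h = 942188.00
n for stratum 3 = 142·193240.00/942188.00 = 29.124 → 29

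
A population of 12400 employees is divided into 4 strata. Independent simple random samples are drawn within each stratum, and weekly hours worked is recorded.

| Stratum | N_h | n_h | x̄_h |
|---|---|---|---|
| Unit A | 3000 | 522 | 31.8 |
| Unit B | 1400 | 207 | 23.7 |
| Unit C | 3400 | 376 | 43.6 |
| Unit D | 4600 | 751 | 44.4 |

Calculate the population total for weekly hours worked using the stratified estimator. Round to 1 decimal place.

τ̂_st ≈ 481060.0

τ̂_st = Σ N_h x̄_h = 3000·31.8 + 1400·23.7 + 3400·43.6 + 4600·44.4 = 481060.0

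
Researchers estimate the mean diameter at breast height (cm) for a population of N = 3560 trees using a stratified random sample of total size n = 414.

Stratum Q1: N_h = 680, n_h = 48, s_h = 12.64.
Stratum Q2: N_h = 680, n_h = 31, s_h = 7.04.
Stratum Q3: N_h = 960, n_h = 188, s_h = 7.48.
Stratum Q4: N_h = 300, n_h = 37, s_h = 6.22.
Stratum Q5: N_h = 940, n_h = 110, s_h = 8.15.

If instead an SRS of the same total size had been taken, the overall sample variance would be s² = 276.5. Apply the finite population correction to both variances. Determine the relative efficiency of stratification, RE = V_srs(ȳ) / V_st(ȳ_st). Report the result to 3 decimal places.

RE ≈ 2.570

V̂(ȳ_st) = Σ W_h² (1 − n_h/N_h) s_h²/n_h, with W_h = N_h/N and N = 3560:
  stratum Q1: (680/3560)²·(1 − 48/680)·12.64²/48 = 0.11287
  stratum Q2: (680/3560)²·(1 − 31/680)·7.04²/31 = 0.0556721
  stratum Q3: (960/3560)²·(1 − 188/960)·7.48²/188 = 0.0174034
  stratum Q4: (300/3560)²·(1 − 37/300)·6.22²/37 = 0.00650963
  stratum Q5: (940/3560)²·(1 − 110/940)·8.15²/110 = 0.0371731
V_st = 0.229628
V_srs = (1 − 414/3560)·276.5/414 = 0.590206
Relative efficiency = V_srs / V_st = 0.590206/0.229628 = 2.5703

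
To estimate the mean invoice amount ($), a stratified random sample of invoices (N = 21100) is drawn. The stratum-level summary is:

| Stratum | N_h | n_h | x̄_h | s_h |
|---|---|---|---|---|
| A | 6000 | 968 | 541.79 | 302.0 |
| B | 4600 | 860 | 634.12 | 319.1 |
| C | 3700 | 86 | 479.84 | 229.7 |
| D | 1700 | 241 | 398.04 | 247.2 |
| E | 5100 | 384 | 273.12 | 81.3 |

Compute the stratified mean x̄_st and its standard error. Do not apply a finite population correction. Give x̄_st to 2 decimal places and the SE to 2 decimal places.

x̄_st ≈ 474.53, SE ≈ 5.90

x̄_st = Σ W_h x̄_h = (6000·541.79 + 4600·634.12 + 3700·479.84 + 1700·398.04 + 5100·273.12)/21100 = 474.53460
V̂(x̄_st) = Σ W_h² s_h²/n_h, with W_h = N_h/N and N = 21100:
  stratum A: (6000/21100)²·302.0²/968 = 7.61862
  stratum B: (4600/21100)²·319.1²/860 = 5.62738
  stratum C: (3700/21100)²·229.7²/86 = 18.8652
  stratum D: (1700/21100)²·247.2²/241 = 1.64594
  stratum E: (5100/21100)²·81.3²/384 = 1.0056
V̂(x̄_st) = 34.7628
SE(x̄_st) = √34.7628 = 5.89599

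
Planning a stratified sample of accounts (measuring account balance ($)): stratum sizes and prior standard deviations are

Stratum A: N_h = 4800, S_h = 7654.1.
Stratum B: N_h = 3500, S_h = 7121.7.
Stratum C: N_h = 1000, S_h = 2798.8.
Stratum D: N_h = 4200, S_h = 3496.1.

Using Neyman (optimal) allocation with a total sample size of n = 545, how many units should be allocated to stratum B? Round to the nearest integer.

172

Neyman allocation: n_h = n · N_h S_h / Σ N_i S_i, with n = 545.
  stratum A: N_h·S_h = 4800·7654.1 = 36739680.00
  stratum B: N_h·S_h = 3500·7121.7 = 24925950.00
  stratum C: N_h·S_h = 1000·2798.8 = 2798800.00
  stratum D: N_h·S_h = 4200·3496.1 = 14683620.00
Σ N_h S_h = 79148050.00
n for stratum B = 545·24925950.00/79148050.00 = 171.636 → 172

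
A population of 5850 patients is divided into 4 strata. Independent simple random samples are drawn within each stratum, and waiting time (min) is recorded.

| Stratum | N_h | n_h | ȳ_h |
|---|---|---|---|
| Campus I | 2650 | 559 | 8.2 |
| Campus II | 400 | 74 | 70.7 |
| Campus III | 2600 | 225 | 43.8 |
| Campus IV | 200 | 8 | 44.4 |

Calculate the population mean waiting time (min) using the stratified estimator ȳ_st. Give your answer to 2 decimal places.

ȳ_st ≈ 29.53

N = Σ N_h = 5850. Stratum weights W_h = N_h/N.
ȳ_st = (2650·8.2 + 400·70.7 + 2600·43.8 + 200·44.4) / 5850 = 29.5333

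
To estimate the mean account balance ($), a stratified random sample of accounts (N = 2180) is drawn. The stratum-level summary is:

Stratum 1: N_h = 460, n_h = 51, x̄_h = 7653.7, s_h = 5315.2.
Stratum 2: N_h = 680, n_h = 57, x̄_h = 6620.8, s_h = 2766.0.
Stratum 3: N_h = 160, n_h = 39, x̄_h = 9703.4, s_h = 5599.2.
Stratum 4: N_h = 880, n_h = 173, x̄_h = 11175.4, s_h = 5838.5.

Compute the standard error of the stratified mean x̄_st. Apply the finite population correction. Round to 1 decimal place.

SE(x̄_st) ≈ 250.9

V̂(x̄_st) = Σ W_h² (1 − n_h/N_h) s_h²/n_h, with W_h = N_h/N and N = 2180:
  stratum 1: (460/2180)²·(1 − 51/460)·5315.2²/51 = 21929.9
  stratum 2: (680/2180)²·(1 − 57/680)·2766.0²/57 = 11965
  stratum 3: (160/2180)²·(1 − 39/160)·5599.2²/39 = 3274.76
  stratum 4: (880/2180)²·(1 − 173/880)·5838.5²/173 = 25795.6
V̂(x̄_st) = 62965.3
SE(x̄_st) = √62965.3 = 250.929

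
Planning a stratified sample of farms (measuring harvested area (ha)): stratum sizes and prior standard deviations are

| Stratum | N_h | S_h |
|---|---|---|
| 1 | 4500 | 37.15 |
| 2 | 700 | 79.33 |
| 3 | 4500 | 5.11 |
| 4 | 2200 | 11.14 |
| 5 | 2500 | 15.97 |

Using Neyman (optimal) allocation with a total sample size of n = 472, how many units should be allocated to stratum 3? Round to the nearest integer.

35

Neyman allocation: n_h = n · N_h S_h / Σ N_i S_i, with n = 472.
  stratum 1: N_h·S_h = 4500·37.15 = 167175.00
  stratum 2: N_h·S_h = 700·79.33 = 55531.00
  stratum 3: N_h·S_h = 4500·5.11 = 22995.00
  stratum 4: N_h·S_h = 2200·11.14 = 24508.00
  stratum 5: N_h·S_h = 2500·15.97 = 39925.00
Σ N_h S_h = 310134.00
n for stratum 3 = 472·22995.00/310134.00 = 34.997 → 35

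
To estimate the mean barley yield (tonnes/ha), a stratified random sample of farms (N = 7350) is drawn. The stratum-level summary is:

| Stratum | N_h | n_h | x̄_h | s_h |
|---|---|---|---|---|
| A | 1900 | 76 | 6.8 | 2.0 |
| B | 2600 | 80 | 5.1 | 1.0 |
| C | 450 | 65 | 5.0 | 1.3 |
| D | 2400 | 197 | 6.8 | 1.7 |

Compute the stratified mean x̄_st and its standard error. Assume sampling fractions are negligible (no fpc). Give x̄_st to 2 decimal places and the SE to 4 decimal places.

x̄_st = Σ W_h x̄_h = (1900·6.8 + 2600·5.1 + 450·5.0 + 2400·6.8)/7350 = 6.08844
V̂(x̄_st) = Σ W_h² s_h²/n_h, with W_h = N_h/N and N = 7350:
  stratum A: (1900/7350)²·2.0²/76 = 0.00351705
  stratum B: (2600/7350)²·1.0²/80 = 0.00156416
  stratum C: (450/7350)²·1.3²/65 = 9.74594e-05
  stratum D: (2400/7350)²·1.7²/197 = 0.00156415
V̂(x̄_st) = 0.00674283
SE(x̄_st) = √0.00674283 = 0.0821147

x̄_st ≈ 6.09, SE ≈ 0.0821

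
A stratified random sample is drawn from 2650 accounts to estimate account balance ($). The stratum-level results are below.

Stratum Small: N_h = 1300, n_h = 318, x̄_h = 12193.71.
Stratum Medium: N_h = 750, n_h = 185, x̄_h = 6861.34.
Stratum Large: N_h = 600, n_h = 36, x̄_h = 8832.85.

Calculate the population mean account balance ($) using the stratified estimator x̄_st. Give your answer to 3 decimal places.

x̄_st ≈ 9923.599

N = Σ N_h = 2650. Stratum weights W_h = N_h/N.
x̄_st = (1300·12193.71 + 750·6861.34 + 600·8832.85) / 2650 = 9923.59925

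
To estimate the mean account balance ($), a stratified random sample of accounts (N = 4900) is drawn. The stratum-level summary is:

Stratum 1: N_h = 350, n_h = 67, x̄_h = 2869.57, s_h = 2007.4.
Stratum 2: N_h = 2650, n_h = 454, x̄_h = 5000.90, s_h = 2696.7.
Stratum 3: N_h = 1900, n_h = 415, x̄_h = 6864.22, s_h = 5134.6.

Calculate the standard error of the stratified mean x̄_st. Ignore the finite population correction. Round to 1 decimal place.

V̂(x̄_st) = Σ W_h² s_h²/n_h, with W_h = N_h/N and N = 4900:
  stratum 1: (350/4900)²·2007.4²/67 = 306.858
  stratum 2: (2650/4900)²·2696.7²/454 = 4684.99
  stratum 3: (1900/4900)²·5134.6²/415 = 9551.69
V̂(x̄_st) = 14543.5
SE(x̄_st) = √14543.5 = 120.597

SE(x̄_st) ≈ 120.6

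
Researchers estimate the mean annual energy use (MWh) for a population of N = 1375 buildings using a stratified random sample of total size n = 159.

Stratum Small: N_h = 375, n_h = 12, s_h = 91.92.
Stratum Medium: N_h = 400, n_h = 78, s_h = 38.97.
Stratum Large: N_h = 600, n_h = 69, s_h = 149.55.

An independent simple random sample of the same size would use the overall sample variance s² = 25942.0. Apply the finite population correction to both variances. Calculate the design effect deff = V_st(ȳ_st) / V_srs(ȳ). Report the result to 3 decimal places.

V̂(ȳ_st) = Σ W_h² (1 − n_h/N_h) s_h²/n_h, with W_h = N_h/N and N = 1375:
  stratum Small: (375/1375)²·(1 − 12/375)·91.92²/12 = 50.6957
  stratum Medium: (400/1375)²·(1 − 78/400)·38.97²/78 = 1.32641
  stratum Large: (600/1375)²·(1 − 69/600)·149.55²/69 = 54.6216
V_st = 106.644
V_srs = (1 − 159/1375)·25942.0/159 = 144.29
deff = V_st / V_srs = 106.644/144.29 = 0.7391

deff ≈ 0.739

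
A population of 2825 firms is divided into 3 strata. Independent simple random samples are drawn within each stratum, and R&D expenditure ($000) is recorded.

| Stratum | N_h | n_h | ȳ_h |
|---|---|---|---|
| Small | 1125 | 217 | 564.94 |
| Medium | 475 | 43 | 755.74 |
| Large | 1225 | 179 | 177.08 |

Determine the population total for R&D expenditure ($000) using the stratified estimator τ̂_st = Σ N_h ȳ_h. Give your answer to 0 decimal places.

τ̂_st ≈ 1211457

τ̂_st = Σ N_h ȳ_h = 1125·564.94 + 475·755.74 + 1225·177.08 = 1211457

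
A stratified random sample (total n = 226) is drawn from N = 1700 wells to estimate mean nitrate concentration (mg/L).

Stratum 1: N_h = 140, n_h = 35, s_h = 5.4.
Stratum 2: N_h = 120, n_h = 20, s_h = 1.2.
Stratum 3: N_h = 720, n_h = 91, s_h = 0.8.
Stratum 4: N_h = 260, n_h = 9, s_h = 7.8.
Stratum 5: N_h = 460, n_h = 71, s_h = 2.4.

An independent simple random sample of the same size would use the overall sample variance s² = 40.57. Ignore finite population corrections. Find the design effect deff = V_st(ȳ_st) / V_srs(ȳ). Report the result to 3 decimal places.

V̂(ȳ_st) = Σ W_h² s_h²/n_h, with W_h = N_h/N and N = 1700:
  stratum 1: (140/1700)²·5.4²/35 = 0.00565038
  stratum 2: (120/1700)²·1.2²/20 = 0.000358754
  stratum 3: (720/1700)²·0.8²/91 = 0.00126155
  stratum 4: (260/1700)²·7.8²/9 = 0.158123
  stratum 5: (460/1700)²·2.4²/71 = 0.00593994
V_st = 0.171334
V_srs = s²/n = 40.57/226 = 0.179513
deff = V_st / V_srs = 0.171334/0.179513 = 0.9544

deff ≈ 0.954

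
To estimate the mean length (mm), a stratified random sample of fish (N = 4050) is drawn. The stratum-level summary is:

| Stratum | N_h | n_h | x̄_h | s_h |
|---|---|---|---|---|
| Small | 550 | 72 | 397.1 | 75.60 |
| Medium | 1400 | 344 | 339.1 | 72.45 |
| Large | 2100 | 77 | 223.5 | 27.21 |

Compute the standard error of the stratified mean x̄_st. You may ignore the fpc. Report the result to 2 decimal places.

SE(x̄_st) ≈ 2.42

V̂(x̄_st) = Σ W_h² s_h²/n_h, with W_h = N_h/N and N = 4050:
  stratum Small: (550/4050)²·75.60²/72 = 1.46395
  stratum Medium: (1400/4050)²·72.45²/344 = 1.82333
  stratum Large: (2100/4050)²·27.21²/77 = 2.5852
V̂(x̄_st) = 5.87248
SE(x̄_st) = √5.87248 = 2.42332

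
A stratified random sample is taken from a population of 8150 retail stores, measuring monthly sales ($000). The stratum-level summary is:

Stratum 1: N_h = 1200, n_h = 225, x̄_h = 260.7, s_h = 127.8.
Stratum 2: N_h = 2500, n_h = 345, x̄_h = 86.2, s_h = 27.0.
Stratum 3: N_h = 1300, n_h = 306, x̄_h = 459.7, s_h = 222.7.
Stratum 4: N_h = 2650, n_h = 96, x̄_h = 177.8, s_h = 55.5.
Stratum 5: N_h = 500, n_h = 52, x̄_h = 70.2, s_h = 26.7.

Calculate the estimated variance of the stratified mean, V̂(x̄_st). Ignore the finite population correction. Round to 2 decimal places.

V̂(x̄_st) = Σ W_h² s_h²/n_h, with W_h = N_h/N and N = 8150:
  stratum 1: (1200/8150)²·127.8²/225 = 1.57372
  stratum 2: (2500/8150)²·27.0²/345 = 0.198826
  stratum 3: (1300/8150)²·222.7²/306 = 4.12373
  stratum 4: (2650/8150)²·55.5²/96 = 3.39228
  stratum 5: (500/8150)²·26.7²/52 = 0.0515993
V̂(x̄_st) = 9.34015

V̂(x̄_st) ≈ 9.34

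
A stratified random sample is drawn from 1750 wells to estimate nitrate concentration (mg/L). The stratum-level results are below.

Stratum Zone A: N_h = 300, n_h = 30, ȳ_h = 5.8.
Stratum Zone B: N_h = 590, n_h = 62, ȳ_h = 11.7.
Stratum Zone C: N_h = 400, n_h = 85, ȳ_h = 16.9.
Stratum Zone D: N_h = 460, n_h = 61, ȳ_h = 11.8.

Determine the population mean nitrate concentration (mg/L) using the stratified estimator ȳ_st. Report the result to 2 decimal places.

ȳ_st ≈ 11.90

N = Σ N_h = 1750. Stratum weights W_h = N_h/N.
ȳ_st = (300·5.8 + 590·11.7 + 400·16.9 + 460·11.8) / 1750 = 11.9034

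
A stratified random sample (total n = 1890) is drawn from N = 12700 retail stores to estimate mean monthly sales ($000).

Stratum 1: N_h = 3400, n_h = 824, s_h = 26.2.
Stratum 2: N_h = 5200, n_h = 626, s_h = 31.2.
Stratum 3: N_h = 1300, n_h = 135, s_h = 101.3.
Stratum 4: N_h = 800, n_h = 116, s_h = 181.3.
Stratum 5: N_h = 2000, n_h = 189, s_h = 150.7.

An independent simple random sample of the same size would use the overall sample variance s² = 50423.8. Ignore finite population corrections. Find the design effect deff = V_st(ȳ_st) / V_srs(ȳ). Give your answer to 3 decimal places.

deff ≈ 0.196

V̂(ȳ_st) = Σ W_h² s_h²/n_h, with W_h = N_h/N and N = 12700:
  stratum 1: (3400/12700)²·26.2²/824 = 0.0597071
  stratum 2: (5200/12700)²·31.2²/626 = 0.260696
  stratum 3: (1300/12700)²·101.3²/135 = 0.796461
  stratum 4: (800/12700)²·181.3²/116 = 1.12437
  stratum 5: (2000/12700)²·150.7²/189 = 2.98001
V_st = 5.22124
V_srs = s²/n = 50423.8/1890 = 26.6793
deff = V_st / V_srs = 5.22124/26.6793 = 0.1957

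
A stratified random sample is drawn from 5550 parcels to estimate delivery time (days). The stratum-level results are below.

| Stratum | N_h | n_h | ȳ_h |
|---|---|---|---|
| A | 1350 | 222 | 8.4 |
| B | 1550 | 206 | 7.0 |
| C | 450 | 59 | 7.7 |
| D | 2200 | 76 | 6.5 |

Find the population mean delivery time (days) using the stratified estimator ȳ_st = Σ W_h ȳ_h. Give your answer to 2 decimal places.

ȳ_st ≈ 7.20

N = Σ N_h = 5550. Stratum weights W_h = N_h/N.
ȳ_st = (1350·8.4 + 1550·7.0 + 450·7.7 + 2200·6.5) / 5550 = 7.1991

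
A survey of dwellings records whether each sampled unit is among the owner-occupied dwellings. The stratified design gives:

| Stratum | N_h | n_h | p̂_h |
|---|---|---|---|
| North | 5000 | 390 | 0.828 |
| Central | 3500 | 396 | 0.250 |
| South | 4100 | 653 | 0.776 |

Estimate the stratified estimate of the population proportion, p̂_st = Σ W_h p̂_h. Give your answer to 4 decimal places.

p̂_st ≈ 0.6505

N = 12600; stratum weights W_h = N_h/N.
p̂_st = Σ W_h p̂_h = (5000·0.828 + 3500·0.250 + 4100·0.776)/12600 = 0.65052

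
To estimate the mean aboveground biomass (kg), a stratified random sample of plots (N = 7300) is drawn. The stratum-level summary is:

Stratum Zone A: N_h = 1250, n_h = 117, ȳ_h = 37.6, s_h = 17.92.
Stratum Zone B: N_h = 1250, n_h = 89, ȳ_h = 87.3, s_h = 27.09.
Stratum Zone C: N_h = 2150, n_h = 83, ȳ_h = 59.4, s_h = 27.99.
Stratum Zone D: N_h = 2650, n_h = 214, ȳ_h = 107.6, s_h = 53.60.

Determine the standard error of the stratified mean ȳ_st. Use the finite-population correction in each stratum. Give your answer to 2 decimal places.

SE(ȳ_st) ≈ 1.65

V̂(ȳ_st) = Σ W_h² (1 − n_h/N_h) s_h²/n_h, with W_h = N_h/N and N = 7300:
  stratum Zone A: (1250/7300)²·(1 − 117/1250)·17.92²/117 = 0.0729431
  stratum Zone B: (1250/7300)²·(1 − 89/1250)·27.09²/89 = 0.224556
  stratum Zone C: (2150/7300)²·(1 − 83/2150)·27.99²/83 = 0.787156
  stratum Zone D: (2650/7300)²·(1 − 214/2650)·53.60²/214 = 1.62627
V̂(ȳ_st) = 2.71093
SE(ȳ_st) = √2.71093 = 1.64649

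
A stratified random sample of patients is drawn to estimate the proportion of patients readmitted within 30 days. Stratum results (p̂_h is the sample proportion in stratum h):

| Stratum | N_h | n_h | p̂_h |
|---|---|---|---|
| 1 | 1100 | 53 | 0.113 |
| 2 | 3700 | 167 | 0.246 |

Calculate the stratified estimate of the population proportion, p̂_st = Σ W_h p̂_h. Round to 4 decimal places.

N = 4800; stratum weights W_h = N_h/N.
p̂_st = Σ W_h p̂_h = (1100·0.113 + 3700·0.246)/4800 = 0.21552

p̂_st ≈ 0.2155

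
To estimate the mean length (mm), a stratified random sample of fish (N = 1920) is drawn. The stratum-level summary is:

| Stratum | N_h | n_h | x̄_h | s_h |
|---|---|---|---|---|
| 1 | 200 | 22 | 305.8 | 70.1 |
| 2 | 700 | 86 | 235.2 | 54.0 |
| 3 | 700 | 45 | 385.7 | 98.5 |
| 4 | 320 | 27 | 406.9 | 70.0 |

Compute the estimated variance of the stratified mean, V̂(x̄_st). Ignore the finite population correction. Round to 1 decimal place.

V̂(x̄_st) = Σ W_h² s_h²/n_h, with W_h = N_h/N and N = 1920:
  stratum 1: (200/1920)²·70.1²/22 = 2.42366
  stratum 2: (700/1920)²·54.0²/86 = 4.50695
  stratum 3: (700/1920)²·98.5²/45 = 28.6585
  stratum 4: (320/1920)²·70.0²/27 = 5.04115
V̂(x̄_st) = 40.6303

V̂(x̄_st) ≈ 40.6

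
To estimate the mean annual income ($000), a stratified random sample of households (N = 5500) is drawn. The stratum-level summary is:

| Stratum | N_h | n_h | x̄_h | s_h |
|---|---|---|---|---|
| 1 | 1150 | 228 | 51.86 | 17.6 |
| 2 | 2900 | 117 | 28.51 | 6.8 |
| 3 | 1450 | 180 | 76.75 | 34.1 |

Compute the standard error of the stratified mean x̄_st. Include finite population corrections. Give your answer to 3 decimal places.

SE(x̄_st) ≈ 0.739

V̂(x̄_st) = Σ W_h² (1 − n_h/N_h) s_h²/n_h, with W_h = N_h/N and N = 5500:
  stratum 1: (1150/5500)²·(1 − 228/1150)·17.6²/228 = 0.0476205
  stratum 2: (2900/5500)²·(1 − 117/2900)·6.8²/117 = 0.105443
  stratum 3: (1450/5500)²·(1 − 180/1450)·34.1²/180 = 0.393263
V̂(x̄_st) = 0.546326
SE(x̄_st) = √0.546326 = 0.739139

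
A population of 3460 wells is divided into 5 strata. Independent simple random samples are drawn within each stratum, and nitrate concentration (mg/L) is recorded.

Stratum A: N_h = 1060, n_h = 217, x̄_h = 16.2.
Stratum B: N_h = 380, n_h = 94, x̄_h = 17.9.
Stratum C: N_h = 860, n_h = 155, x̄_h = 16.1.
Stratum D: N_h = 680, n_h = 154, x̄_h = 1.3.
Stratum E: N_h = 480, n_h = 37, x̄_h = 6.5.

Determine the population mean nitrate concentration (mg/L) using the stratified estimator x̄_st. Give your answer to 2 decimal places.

x̄_st ≈ 12.09

N = Σ N_h = 3460. Stratum weights W_h = N_h/N.
x̄_st = (1060·16.2 + 380·17.9 + 860·16.1 + 680·1.3 + 480·6.5) / 3460 = 12.0879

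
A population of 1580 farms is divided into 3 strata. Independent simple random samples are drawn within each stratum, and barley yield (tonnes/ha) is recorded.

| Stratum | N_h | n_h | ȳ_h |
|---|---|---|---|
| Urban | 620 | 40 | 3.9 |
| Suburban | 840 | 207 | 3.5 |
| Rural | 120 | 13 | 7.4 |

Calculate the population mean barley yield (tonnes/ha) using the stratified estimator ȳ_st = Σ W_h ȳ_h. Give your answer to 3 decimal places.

N = Σ N_h = 1580. Stratum weights W_h = N_h/N.
ȳ_st = (620·3.9 + 840·3.5 + 120·7.4) / 1580 = 3.95316

ȳ_st ≈ 3.953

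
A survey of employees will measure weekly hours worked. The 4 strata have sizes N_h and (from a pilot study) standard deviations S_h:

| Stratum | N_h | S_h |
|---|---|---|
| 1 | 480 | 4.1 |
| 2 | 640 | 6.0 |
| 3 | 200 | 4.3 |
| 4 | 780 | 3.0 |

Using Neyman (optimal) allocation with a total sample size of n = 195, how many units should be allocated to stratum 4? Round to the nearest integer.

Neyman allocation: n_h = n · N_h S_h / Σ N_i S_i, with n = 195.
  stratum 1: N_h·S_h = 480·4.1 = 1968.00
  stratum 2: N_h·S_h = 640·6.0 = 3840.00
  stratum 3: N_h·S_h = 200·4.3 = 860.00
  stratum 4: N_h·S_h = 780·3.0 = 2340.00
Σ N_h S_h = 9008.00
n for stratum 4 = 195·2340.00/9008.00 = 50.655 → 51

51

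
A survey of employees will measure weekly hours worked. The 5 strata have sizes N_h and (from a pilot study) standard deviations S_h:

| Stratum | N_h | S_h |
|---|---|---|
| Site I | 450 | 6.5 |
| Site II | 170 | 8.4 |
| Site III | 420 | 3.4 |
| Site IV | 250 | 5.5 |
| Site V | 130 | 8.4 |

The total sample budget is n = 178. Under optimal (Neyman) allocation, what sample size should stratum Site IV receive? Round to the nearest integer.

30

Neyman allocation: n_h = n · N_h S_h / Σ N_i S_i, with n = 178.
  stratum Site I: N_h·S_h = 450·6.5 = 2925.00
  stratum Site II: N_h·S_h = 170·8.4 = 1428.00
  stratum Site III: N_h·S_h = 420·3.4 = 1428.00
  stratum Site IV: N_h·S_h = 250·5.5 = 1375.00
  stratum Site V: N_h·S_h = 130·8.4 = 1092.00
Σ N_h S_h = 8248.00
n for stratum Site IV = 178·1375.00/8248.00 = 29.674 → 30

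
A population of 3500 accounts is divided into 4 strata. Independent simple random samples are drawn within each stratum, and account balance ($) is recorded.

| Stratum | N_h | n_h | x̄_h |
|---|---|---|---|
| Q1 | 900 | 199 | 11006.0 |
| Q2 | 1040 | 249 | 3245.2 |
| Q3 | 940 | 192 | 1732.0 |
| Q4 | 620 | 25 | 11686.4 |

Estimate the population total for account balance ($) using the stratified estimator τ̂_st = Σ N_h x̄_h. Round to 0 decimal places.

τ̂_st = Σ N_h x̄_h = 900·11006.0 + 1040·3245.2 + 940·1732.0 + 620·11686.4 = 22154056

τ̂_st ≈ 22154056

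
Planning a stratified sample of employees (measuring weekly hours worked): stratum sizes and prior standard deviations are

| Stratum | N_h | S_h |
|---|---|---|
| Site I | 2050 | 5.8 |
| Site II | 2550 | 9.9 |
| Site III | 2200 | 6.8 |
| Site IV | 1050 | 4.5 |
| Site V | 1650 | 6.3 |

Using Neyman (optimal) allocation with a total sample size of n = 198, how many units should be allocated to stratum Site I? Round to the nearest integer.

35

Neyman allocation: n_h = n · N_h S_h / Σ N_i S_i, with n = 198.
  stratum Site I: N_h·S_h = 2050·5.8 = 11890.00
  stratum Site II: N_h·S_h = 2550·9.9 = 25245.00
  stratum Site III: N_h·S_h = 2200·6.8 = 14960.00
  stratum Site IV: N_h·S_h = 1050·4.5 = 4725.00
  stratum Site V: N_h·S_h = 1650·6.3 = 10395.00
Σ N_h S_h = 67215.00
n for stratum Site I = 198·11890.00/67215.00 = 35.025 → 35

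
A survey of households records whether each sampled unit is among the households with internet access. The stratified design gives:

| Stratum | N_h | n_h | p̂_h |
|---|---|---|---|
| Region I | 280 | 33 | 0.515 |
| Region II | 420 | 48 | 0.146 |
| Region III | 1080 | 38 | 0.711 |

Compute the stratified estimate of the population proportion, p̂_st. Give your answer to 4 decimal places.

N = 1780; stratum weights W_h = N_h/N.
p̂_st = Σ W_h p̂_h = (280·0.515 + 420·0.146 + 1080·0.711)/1780 = 0.54685

p̂_st ≈ 0.5469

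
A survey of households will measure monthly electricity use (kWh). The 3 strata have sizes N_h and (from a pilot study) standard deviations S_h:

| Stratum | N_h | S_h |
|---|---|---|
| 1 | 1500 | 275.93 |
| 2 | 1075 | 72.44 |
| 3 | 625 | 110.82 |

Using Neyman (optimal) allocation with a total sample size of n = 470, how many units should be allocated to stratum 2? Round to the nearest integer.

65

Neyman allocation: n_h = n · N_h S_h / Σ N_i S_i, with n = 470.
  stratum 1: N_h·S_h = 1500·275.93 = 413895.00
  stratum 2: N_h·S_h = 1075·72.44 = 77873.00
  stratum 3: N_h·S_h = 625·110.82 = 69262.50
Σ N_h S_h = 561030.50
n for stratum 2 = 470·77873.00/561030.50 = 65.238 → 65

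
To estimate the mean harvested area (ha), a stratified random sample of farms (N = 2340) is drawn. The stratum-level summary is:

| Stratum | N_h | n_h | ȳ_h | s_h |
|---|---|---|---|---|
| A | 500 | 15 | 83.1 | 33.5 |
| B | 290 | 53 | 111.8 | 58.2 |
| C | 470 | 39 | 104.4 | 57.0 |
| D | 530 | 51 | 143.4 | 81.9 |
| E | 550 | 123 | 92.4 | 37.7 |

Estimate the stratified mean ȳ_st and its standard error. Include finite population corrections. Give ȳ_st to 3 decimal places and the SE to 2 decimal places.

ȳ_st = Σ W_h ȳ_h = (500·83.1 + 290·111.8 + 470·104.4 + 530·143.4 + 550·92.4)/2340 = 106.77863
V̂(ȳ_st) = Σ W_h² (1 − n_h/N_h) s_h²/n_h, with W_h = N_h/N and N = 2340:
  stratum A: (500/2340)²·(1 − 15/500)·33.5²/15 = 3.31343
  stratum B: (290/2340)²·(1 − 53/290)·58.2²/53 = 0.802204
  stratum C: (470/2340)²·(1 − 39/470)·57.0²/39 = 3.08197
  stratum D: (530/2340)²·(1 − 51/530)·81.9²/51 = 6.09786
  stratum E: (550/2340)²·(1 − 123/550)·37.7²/123 = 0.495606
V̂(ȳ_st) = 13.7911
SE(ȳ_st) = √13.7911 = 3.71363

ȳ_st ≈ 106.779, SE ≈ 3.71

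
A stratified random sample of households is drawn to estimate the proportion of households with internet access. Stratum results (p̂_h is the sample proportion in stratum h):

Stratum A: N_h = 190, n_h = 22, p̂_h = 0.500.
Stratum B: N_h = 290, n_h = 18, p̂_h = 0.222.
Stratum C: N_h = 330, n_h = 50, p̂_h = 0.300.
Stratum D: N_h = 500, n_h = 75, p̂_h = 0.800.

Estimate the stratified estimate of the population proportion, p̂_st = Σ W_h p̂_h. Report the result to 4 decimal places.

N = 1310; stratum weights W_h = N_h/N.
p̂_st = Σ W_h p̂_h = (190·0.500 + 290·0.222 + 330·0.300 + 500·0.800)/1310 = 0.50258

p̂_st ≈ 0.5026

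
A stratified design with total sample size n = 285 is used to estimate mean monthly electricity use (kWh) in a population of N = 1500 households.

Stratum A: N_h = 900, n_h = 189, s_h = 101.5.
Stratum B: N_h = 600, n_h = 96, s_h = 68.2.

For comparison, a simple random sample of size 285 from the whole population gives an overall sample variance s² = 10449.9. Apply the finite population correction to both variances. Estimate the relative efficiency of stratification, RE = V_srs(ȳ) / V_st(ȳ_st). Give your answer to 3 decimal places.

V̂(ȳ_st) = Σ W_h² (1 − n_h/N_h) s_h²/n_h, with W_h = N_h/N and N = 1500:
  stratum A: (900/1500)²·(1 − 189/900)·101.5²/189 = 15.5024
  stratum B: (600/1500)²·(1 − 96/600)·68.2²/96 = 6.51174
V_st = 22.0142
V_srs = (1 − 285/1500)·10449.9/285 = 29.6997
Relative efficiency = V_srs / V_st = 29.6997/22.0142 = 1.3491

RE ≈ 1.349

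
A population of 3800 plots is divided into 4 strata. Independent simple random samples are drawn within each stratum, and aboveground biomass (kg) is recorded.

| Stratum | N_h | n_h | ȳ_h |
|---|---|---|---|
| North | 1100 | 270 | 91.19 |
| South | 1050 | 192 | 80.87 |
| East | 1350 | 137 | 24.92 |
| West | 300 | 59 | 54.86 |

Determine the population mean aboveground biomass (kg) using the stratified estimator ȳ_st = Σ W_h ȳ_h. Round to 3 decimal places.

ȳ_st ≈ 61.927

N = Σ N_h = 3800. Stratum weights W_h = N_h/N.
ȳ_st = (1100·91.19 + 1050·80.87 + 1350·24.92 + 300·54.86) / 3800 = 61.92697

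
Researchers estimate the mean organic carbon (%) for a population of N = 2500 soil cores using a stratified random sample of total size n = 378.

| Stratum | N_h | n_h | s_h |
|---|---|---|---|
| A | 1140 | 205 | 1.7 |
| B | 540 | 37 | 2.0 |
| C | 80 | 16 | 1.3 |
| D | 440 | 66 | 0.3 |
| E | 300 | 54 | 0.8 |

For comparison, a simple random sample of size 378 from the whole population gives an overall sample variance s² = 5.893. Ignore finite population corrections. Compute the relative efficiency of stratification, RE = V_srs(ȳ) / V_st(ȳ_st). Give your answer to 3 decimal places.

RE ≈ 1.879

V̂(ȳ_st) = Σ W_h² s_h²/n_h, with W_h = N_h/N and N = 2500:
  stratum A: (1140/2500)²·1.7²/205 = 0.00293139
  stratum B: (540/2500)²·2.0²/37 = 0.00504389
  stratum C: (80/2500)²·1.3²/16 = 0.00010816
  stratum D: (440/2500)²·0.3²/66 = 4.224e-05
  stratum E: (300/2500)²·0.8²/54 = 0.000170667
V_st = 0.00829635
V_srs = s²/n = 5.893/378 = 0.0155899
Relative efficiency = V_srs / V_st = 0.0155899/0.00829635 = 1.8791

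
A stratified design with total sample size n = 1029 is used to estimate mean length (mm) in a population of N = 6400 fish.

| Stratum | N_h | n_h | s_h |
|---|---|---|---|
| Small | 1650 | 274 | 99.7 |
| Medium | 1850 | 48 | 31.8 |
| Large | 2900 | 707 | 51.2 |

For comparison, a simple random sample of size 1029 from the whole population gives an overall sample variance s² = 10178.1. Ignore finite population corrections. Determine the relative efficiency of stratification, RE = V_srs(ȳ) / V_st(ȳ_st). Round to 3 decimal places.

V̂(ȳ_st) = Σ W_h² s_h²/n_h, with W_h = N_h/N and N = 6400:
  stratum Small: (1650/6400)²·99.7²/274 = 2.41128
  stratum Medium: (1850/6400)²·31.8²/48 = 1.76034
  stratum Large: (2900/6400)²·51.2²/707 = 0.761301
V_st = 4.93292
V_srs = s²/n = 10178.1/1029 = 9.89125
Relative efficiency = V_srs / V_st = 9.89125/4.93292 = 2.0052

RE ≈ 2.005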